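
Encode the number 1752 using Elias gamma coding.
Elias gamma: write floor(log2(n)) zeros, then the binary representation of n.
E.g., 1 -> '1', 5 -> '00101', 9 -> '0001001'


num_bits = floor(log2(1752)) + 1 = 11
leading_zeros = num_bits - 1 = 10
binary(1752) = 11011011000

Elias gamma(1752) = '0000000000' + '11011011000' = 000000000011011011000 (21 bits)


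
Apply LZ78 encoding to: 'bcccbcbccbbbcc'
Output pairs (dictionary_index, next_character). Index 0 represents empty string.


LZ78 encoding steps:
Dictionary: {0: ''}
Step 1: w='' (idx 0), next='b' -> output (0, 'b'), add 'b' as idx 1
Step 2: w='' (idx 0), next='c' -> output (0, 'c'), add 'c' as idx 2
Step 3: w='c' (idx 2), next='c' -> output (2, 'c'), add 'cc' as idx 3
Step 4: w='b' (idx 1), next='c' -> output (1, 'c'), add 'bc' as idx 4
Step 5: w='bc' (idx 4), next='c' -> output (4, 'c'), add 'bcc' as idx 5
Step 6: w='b' (idx 1), next='b' -> output (1, 'b'), add 'bb' as idx 6
Step 7: w='bcc' (idx 5), end of input -> output (5, '')


Encoded: [(0, 'b'), (0, 'c'), (2, 'c'), (1, 'c'), (4, 'c'), (1, 'b'), (5, '')]


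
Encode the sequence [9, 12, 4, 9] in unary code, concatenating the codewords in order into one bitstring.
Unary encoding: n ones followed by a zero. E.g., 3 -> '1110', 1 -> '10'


Encode each number as n ones followed by a terminating 0:
  9 -> 1111111110 (10 bits)
  12 -> 1111111111110 (13 bits)
  4 -> 11110 (5 bits)
  9 -> 1111111110 (10 bits)
Total length = 10 + 13 + 5 + 10 = 38 bits.

Unary([9, 12, 4, 9]) = 11111111101111111111110111101111111110 (38 bits)


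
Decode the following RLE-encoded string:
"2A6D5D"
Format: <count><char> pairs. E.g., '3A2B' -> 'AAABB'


Expanding each <count><char> pair:
  2A -> 'AA'
  6D -> 'DDDDDD'
  5D -> 'DDDDD'

Decoded = AADDDDDDDDDDD


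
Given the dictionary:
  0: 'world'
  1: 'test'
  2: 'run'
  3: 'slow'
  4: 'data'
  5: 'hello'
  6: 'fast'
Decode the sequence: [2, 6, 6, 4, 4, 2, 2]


Look up each index in the dictionary:
  2 -> 'run'
  6 -> 'fast'
  6 -> 'fast'
  4 -> 'data'
  4 -> 'data'
  2 -> 'run'
  2 -> 'run'

Decoded: "run fast fast data data run run"


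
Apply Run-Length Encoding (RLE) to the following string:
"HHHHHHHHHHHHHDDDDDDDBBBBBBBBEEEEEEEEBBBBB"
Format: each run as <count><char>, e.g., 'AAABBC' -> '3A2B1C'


Scanning runs left to right:
  i=0: run of 'H' x 13 -> '13H'
  i=13: run of 'D' x 7 -> '7D'
  i=20: run of 'B' x 8 -> '8B'
  i=28: run of 'E' x 8 -> '8E'
  i=36: run of 'B' x 5 -> '5B'

RLE = 13H7D8B8E5B


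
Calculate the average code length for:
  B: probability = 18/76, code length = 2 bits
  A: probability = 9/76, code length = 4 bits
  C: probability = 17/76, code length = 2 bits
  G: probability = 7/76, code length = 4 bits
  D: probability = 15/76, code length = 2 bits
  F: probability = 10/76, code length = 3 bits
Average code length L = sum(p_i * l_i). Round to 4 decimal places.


Weighted contributions p_i * l_i:
  B: (18/76) * 2 = 36/76
  A: (9/76) * 4 = 36/76
  C: (17/76) * 2 = 34/76
  G: (7/76) * 4 = 28/76
  D: (15/76) * 2 = 30/76
  F: (10/76) * 3 = 30/76
Sum = (36 + 36 + 34 + 28 + 30 + 30)/76 = 194/76

L = 194/76 = 2.5526 bits/symbol


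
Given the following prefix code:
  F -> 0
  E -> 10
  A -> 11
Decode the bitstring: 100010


Decoding step by step:
Bits 10 -> E
Bits 0 -> F
Bits 0 -> F
Bits 10 -> E


Decoded message: EFFE


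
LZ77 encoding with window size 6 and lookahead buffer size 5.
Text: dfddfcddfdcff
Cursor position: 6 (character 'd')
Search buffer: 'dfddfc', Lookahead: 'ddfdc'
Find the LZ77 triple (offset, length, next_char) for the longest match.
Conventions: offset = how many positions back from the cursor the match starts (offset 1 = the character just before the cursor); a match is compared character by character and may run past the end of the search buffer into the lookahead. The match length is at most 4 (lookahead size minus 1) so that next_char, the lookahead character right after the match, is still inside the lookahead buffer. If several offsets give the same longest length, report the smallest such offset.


Try each offset into the search buffer:
  offset=1 (pos 5, char 'c'): match length 0
  offset=2 (pos 4, char 'f'): match length 0
  offset=3 (pos 3, char 'd'): match length 1
  offset=4 (pos 2, char 'd'): match length 3
  offset=5 (pos 1, char 'f'): match length 0
  offset=6 (pos 0, char 'd'): match length 1
Longest match has length 3 at offset 4.
next_char = character at position 6 + 3 = 9 -> 'd'

Best match: offset=4, length=3 (matching 'ddf' starting at position 2)
LZ77 triple: (4, 3, 'd')


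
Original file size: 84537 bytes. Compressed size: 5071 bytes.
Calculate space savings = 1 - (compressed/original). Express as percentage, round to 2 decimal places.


ratio = compressed/original = 5071/84537 = 0.059986
savings = 1 - ratio = 1 - 0.059986 = 0.940014
as a percentage: 0.940014 * 100 = 94.0%

Space savings = 1 - 5071/84537 = 94.0%


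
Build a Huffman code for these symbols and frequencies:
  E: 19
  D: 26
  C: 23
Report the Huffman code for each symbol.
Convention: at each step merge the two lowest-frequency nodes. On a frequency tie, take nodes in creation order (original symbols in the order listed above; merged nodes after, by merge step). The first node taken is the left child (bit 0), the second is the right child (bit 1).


Huffman tree construction:
Step 1: Merge E(19) + C(23) = 42
Step 2: Merge D(26) + (E+C)(42) = 68
Read each symbol's code off the tree from the root (left child = 0, right child = 1).

Codes:
  E: 10 (length 2)
  D: 0 (length 1)
  C: 11 (length 2)
Average code length: 110/68 = 1.6176 bits/symbol


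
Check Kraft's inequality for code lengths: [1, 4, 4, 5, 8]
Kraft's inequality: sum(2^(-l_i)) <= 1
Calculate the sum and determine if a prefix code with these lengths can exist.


Sum = 2^(-1) + 2^(-4) + 2^(-4) + 2^(-5) + 2^(-8)
    = 0.5 + 0.0625 + 0.0625 + 0.03125 + 0.00390625
    = 169/256 = 0.66015625
Since 0.66015625 <= 1, Kraft's inequality IS satisfied.
A prefix code with these lengths CAN exist.

Kraft sum = 0.66015625. Satisfied.


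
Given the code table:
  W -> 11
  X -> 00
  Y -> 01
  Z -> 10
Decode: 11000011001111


Decoding:
11 -> W
00 -> X
00 -> X
11 -> W
00 -> X
11 -> W
11 -> W


Result: WXXWXWW


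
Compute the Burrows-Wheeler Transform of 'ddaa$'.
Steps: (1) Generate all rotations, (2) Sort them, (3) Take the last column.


Rotations (sorted):
  0: $ddaa -> last char: a
  1: a$dda -> last char: a
  2: aa$dd -> last char: d
  3: daa$d -> last char: d
  4: ddaa$ -> last char: $


BWT = aadd$


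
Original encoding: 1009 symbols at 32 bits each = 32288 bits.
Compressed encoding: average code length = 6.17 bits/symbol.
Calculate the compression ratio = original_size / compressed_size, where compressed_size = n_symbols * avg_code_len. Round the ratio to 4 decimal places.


original_size = n_symbols * orig_bits = 1009 * 32 = 32288 bits
compressed_size = n_symbols * avg_code_len = 1009 * 6.17 = 6225.53 bits
ratio = original_size / compressed_size = 32288 / 6225.53 = 5.1864

Compression ratio = 5.1864


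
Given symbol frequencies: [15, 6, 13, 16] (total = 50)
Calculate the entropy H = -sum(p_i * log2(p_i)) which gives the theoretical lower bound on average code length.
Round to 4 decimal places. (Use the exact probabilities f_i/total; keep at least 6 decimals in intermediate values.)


Per-symbol terms -p_i * log2(p_i) with p_i = f_i/50:
  p = 15/50 = 0.300000: log2(p) = -1.736966, -p*log2(p) = 0.521090
  p = 6/50 = 0.120000: log2(p) = -3.058894, -p*log2(p) = 0.367067
  p = 13/50 = 0.260000: log2(p) = -1.943416, -p*log2(p) = 0.505288
  p = 16/50 = 0.320000: log2(p) = -1.643856, -p*log2(p) = 0.526034
H = 0.521090 + 0.367067 + 0.505288 + 0.526034 = 1.919479

H = 1.9195 bits/symbol


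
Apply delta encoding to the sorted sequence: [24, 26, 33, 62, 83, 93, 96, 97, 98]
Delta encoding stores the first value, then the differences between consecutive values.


First value: 24
Deltas:
  26 - 24 = 2
  33 - 26 = 7
  62 - 33 = 29
  83 - 62 = 21
  93 - 83 = 10
  96 - 93 = 3
  97 - 96 = 1
  98 - 97 = 1


Delta encoded: [24, 2, 7, 29, 21, 10, 3, 1, 1]


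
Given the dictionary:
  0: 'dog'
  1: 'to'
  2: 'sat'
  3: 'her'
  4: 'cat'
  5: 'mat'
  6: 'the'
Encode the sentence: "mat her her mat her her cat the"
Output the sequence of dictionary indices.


Look up each word in the dictionary:
  'mat' -> 5
  'her' -> 3
  'her' -> 3
  'mat' -> 5
  'her' -> 3
  'her' -> 3
  'cat' -> 4
  'the' -> 6

Encoded: [5, 3, 3, 5, 3, 3, 4, 6]


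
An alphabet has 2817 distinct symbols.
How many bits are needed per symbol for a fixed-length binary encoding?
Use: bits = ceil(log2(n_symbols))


log2(2817) = 11.4599
Bracket: 2^11 = 2048 < 2817 <= 2^12 = 4096
So ceil(log2(2817)) = 12

bits = ceil(log2(2817)) = ceil(11.4599) = 12 bits


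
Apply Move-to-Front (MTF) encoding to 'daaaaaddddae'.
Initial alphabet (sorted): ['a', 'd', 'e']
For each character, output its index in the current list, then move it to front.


MTF encoding:
'd': index 1 in ['a', 'd', 'e'] -> ['d', 'a', 'e']
'a': index 1 in ['d', 'a', 'e'] -> ['a', 'd', 'e']
'a': index 0 in ['a', 'd', 'e'] -> ['a', 'd', 'e']
'a': index 0 in ['a', 'd', 'e'] -> ['a', 'd', 'e']
'a': index 0 in ['a', 'd', 'e'] -> ['a', 'd', 'e']
'a': index 0 in ['a', 'd', 'e'] -> ['a', 'd', 'e']
'd': index 1 in ['a', 'd', 'e'] -> ['d', 'a', 'e']
'd': index 0 in ['d', 'a', 'e'] -> ['d', 'a', 'e']
'd': index 0 in ['d', 'a', 'e'] -> ['d', 'a', 'e']
'd': index 0 in ['d', 'a', 'e'] -> ['d', 'a', 'e']
'a': index 1 in ['d', 'a', 'e'] -> ['a', 'd', 'e']
'e': index 2 in ['a', 'd', 'e'] -> ['e', 'a', 'd']


Output: [1, 1, 0, 0, 0, 0, 1, 0, 0, 0, 1, 2]


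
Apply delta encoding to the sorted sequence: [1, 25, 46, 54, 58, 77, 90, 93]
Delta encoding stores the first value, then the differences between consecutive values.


First value: 1
Deltas:
  25 - 1 = 24
  46 - 25 = 21
  54 - 46 = 8
  58 - 54 = 4
  77 - 58 = 19
  90 - 77 = 13
  93 - 90 = 3


Delta encoded: [1, 24, 21, 8, 4, 19, 13, 3]


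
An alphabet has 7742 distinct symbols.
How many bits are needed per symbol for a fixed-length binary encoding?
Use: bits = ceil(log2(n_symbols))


log2(7742) = 12.9185
Bracket: 2^12 = 4096 < 7742 <= 2^13 = 8192
So ceil(log2(7742)) = 13

bits = ceil(log2(7742)) = ceil(12.9185) = 13 bits


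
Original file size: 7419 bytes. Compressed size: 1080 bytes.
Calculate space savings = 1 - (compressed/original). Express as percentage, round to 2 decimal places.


ratio = compressed/original = 1080/7419 = 0.145572
savings = 1 - ratio = 1 - 0.145572 = 0.854428
as a percentage: 0.854428 * 100 = 85.44%

Space savings = 1 - 1080/7419 = 85.44%


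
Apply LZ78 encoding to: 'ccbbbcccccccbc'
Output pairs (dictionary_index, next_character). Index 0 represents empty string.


LZ78 encoding steps:
Dictionary: {0: ''}
Step 1: w='' (idx 0), next='c' -> output (0, 'c'), add 'c' as idx 1
Step 2: w='c' (idx 1), next='b' -> output (1, 'b'), add 'cb' as idx 2
Step 3: w='' (idx 0), next='b' -> output (0, 'b'), add 'b' as idx 3
Step 4: w='b' (idx 3), next='c' -> output (3, 'c'), add 'bc' as idx 4
Step 5: w='c' (idx 1), next='c' -> output (1, 'c'), add 'cc' as idx 5
Step 6: w='cc' (idx 5), next='c' -> output (5, 'c'), add 'ccc' as idx 6
Step 7: w='cb' (idx 2), next='c' -> output (2, 'c'), add 'cbc' as idx 7


Encoded: [(0, 'c'), (1, 'b'), (0, 'b'), (3, 'c'), (1, 'c'), (5, 'c'), (2, 'c')]


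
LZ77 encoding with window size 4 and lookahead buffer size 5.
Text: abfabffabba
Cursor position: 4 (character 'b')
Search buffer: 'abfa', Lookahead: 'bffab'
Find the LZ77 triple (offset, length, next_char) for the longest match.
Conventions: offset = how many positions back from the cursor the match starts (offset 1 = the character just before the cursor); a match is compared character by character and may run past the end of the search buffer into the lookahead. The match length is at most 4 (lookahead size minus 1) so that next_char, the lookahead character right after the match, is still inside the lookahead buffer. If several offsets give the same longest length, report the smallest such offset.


Try each offset into the search buffer:
  offset=1 (pos 3, char 'a'): match length 0
  offset=2 (pos 2, char 'f'): match length 0
  offset=3 (pos 1, char 'b'): match length 2
  offset=4 (pos 0, char 'a'): match length 0
Longest match has length 2 at offset 3.
next_char = character at position 4 + 2 = 6 -> 'f'

Best match: offset=3, length=2 (matching 'bf' starting at position 1)
LZ77 triple: (3, 2, 'f')


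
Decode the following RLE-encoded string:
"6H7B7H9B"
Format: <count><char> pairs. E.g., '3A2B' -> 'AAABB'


Expanding each <count><char> pair:
  6H -> 'HHHHHH'
  7B -> 'BBBBBBB'
  7H -> 'HHHHHHH'
  9B -> 'BBBBBBBBB'

Decoded = HHHHHHBBBBBBBHHHHHHHBBBBBBBBB


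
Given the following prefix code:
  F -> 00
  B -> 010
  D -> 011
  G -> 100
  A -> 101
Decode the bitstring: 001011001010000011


Decoding step by step:
Bits 00 -> F
Bits 101 -> A
Bits 100 -> G
Bits 101 -> A
Bits 00 -> F
Bits 00 -> F
Bits 011 -> D


Decoded message: FAGAFFD


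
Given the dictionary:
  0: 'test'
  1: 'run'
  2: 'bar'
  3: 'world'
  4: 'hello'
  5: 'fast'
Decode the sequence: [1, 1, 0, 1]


Look up each index in the dictionary:
  1 -> 'run'
  1 -> 'run'
  0 -> 'test'
  1 -> 'run'

Decoded: "run run test run"


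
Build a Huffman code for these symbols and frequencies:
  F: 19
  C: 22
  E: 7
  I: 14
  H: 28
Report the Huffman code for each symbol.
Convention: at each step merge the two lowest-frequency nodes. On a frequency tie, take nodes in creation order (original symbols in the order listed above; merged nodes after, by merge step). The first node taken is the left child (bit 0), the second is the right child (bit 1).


Huffman tree construction:
Step 1: Merge E(7) + I(14) = 21
Step 2: Merge F(19) + (E+I)(21) = 40
Step 3: Merge C(22) + H(28) = 50
Step 4: Merge (F+(E+I))(40) + (C+H)(50) = 90
Read each symbol's code off the tree from the root (left child = 0, right child = 1).

Codes:
  F: 00 (length 2)
  C: 10 (length 2)
  E: 010 (length 3)
  I: 011 (length 3)
  H: 11 (length 2)
Average code length: 201/90 = 2.2333 bits/symbol


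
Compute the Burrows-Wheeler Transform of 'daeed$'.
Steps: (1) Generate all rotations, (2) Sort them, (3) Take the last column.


Rotations (sorted):
  0: $daeed -> last char: d
  1: aeed$d -> last char: d
  2: d$daee -> last char: e
  3: daeed$ -> last char: $
  4: ed$dae -> last char: e
  5: eed$da -> last char: a


BWT = dde$ea


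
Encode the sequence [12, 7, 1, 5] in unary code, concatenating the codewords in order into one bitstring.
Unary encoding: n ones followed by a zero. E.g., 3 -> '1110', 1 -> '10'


Encode each number as n ones followed by a terminating 0:
  12 -> 1111111111110 (13 bits)
  7 -> 11111110 (8 bits)
  1 -> 10 (2 bits)
  5 -> 111110 (6 bits)
Total length = 13 + 8 + 2 + 6 = 29 bits.

Unary([12, 7, 1, 5]) = 11111111111101111111010111110 (29 bits)


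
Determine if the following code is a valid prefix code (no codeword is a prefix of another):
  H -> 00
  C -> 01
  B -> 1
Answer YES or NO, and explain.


Checking each pair (does one codeword prefix another?):
  H='00' vs C='01': no prefix
  H='00' vs B='1': no prefix
  C='01' vs H='00': no prefix
  C='01' vs B='1': no prefix
  B='1' vs H='00': no prefix
  B='1' vs C='01': no prefix
No violation found over all pairs.

YES -- this is a valid prefix code. No codeword is a prefix of any other codeword.


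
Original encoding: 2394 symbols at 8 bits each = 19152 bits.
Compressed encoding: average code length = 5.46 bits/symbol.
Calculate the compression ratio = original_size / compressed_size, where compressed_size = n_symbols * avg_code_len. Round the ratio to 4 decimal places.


original_size = n_symbols * orig_bits = 2394 * 8 = 19152 bits
compressed_size = n_symbols * avg_code_len = 2394 * 5.46 = 13071.24 bits
ratio = original_size / compressed_size = 19152 / 13071.24 = 1.4652

Compression ratio = 1.4652


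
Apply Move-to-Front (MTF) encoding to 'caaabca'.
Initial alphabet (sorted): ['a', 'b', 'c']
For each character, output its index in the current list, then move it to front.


MTF encoding:
'c': index 2 in ['a', 'b', 'c'] -> ['c', 'a', 'b']
'a': index 1 in ['c', 'a', 'b'] -> ['a', 'c', 'b']
'a': index 0 in ['a', 'c', 'b'] -> ['a', 'c', 'b']
'a': index 0 in ['a', 'c', 'b'] -> ['a', 'c', 'b']
'b': index 2 in ['a', 'c', 'b'] -> ['b', 'a', 'c']
'c': index 2 in ['b', 'a', 'c'] -> ['c', 'b', 'a']
'a': index 2 in ['c', 'b', 'a'] -> ['a', 'c', 'b']


Output: [2, 1, 0, 0, 2, 2, 2]


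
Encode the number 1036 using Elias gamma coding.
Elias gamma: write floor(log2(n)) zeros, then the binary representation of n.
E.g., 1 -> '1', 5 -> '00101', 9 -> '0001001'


num_bits = floor(log2(1036)) + 1 = 11
leading_zeros = num_bits - 1 = 10
binary(1036) = 10000001100

Elias gamma(1036) = '0000000000' + '10000001100' = 000000000010000001100 (21 bits)


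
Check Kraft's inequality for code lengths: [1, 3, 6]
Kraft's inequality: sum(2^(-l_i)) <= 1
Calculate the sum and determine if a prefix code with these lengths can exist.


Sum = 2^(-1) + 2^(-3) + 2^(-6)
    = 0.5 + 0.125 + 0.015625
    = 41/64 = 0.640625
Since 0.640625 <= 1, Kraft's inequality IS satisfied.
A prefix code with these lengths CAN exist.

Kraft sum = 0.640625. Satisfied.


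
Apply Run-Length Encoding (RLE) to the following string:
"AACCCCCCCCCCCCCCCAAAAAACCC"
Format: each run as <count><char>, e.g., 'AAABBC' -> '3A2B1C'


Scanning runs left to right:
  i=0: run of 'A' x 2 -> '2A'
  i=2: run of 'C' x 15 -> '15C'
  i=17: run of 'A' x 6 -> '6A'
  i=23: run of 'C' x 3 -> '3C'

RLE = 2A15C6A3C


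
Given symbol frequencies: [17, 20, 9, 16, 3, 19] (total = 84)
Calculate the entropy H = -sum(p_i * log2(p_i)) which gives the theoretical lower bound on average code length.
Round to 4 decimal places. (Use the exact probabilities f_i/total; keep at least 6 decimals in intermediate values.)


Per-symbol terms -p_i * log2(p_i) with p_i = f_i/84:
  p = 17/84 = 0.202381: log2(p) = -2.304855, -p*log2(p) = 0.466459
  p = 20/84 = 0.238095: log2(p) = -2.070389, -p*log2(p) = 0.492950
  p = 9/84 = 0.107143: log2(p) = -3.222392, -p*log2(p) = 0.345256
  p = 16/84 = 0.190476: log2(p) = -2.392317, -p*log2(p) = 0.455680
  p = 3/84 = 0.035714: log2(p) = -4.807355, -p*log2(p) = 0.171691
  p = 19/84 = 0.226190: log2(p) = -2.144390, -p*log2(p) = 0.485041
H = 0.466459 + 0.492950 + 0.345256 + 0.455680 + 0.171691 + 0.485041 = 2.417077

H = 2.4171 bits/symbol


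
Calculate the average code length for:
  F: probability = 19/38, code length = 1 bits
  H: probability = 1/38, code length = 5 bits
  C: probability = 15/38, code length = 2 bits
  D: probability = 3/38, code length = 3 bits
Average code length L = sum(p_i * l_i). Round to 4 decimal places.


Weighted contributions p_i * l_i:
  F: (19/38) * 1 = 19/38
  H: (1/38) * 5 = 5/38
  C: (15/38) * 2 = 30/38
  D: (3/38) * 3 = 9/38
Sum = (19 + 5 + 30 + 9)/38 = 63/38

L = 63/38 = 1.6579 bits/symbol


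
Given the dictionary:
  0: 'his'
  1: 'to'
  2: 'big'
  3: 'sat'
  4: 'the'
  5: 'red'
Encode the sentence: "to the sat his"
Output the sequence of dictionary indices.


Look up each word in the dictionary:
  'to' -> 1
  'the' -> 4
  'sat' -> 3
  'his' -> 0

Encoded: [1, 4, 3, 0]


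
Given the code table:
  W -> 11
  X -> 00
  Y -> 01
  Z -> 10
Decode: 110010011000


Decoding:
11 -> W
00 -> X
10 -> Z
01 -> Y
10 -> Z
00 -> X


Result: WXZYZX


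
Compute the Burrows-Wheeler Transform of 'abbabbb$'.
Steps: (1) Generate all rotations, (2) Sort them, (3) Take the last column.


Rotations (sorted):
  0: $abbabbb -> last char: b
  1: abbabbb$ -> last char: $
  2: abbb$abb -> last char: b
  3: b$abbabb -> last char: b
  4: babbb$ab -> last char: b
  5: bb$abbab -> last char: b
  6: bbabbb$a -> last char: a
  7: bbb$abba -> last char: a


BWT = b$bbbbaa


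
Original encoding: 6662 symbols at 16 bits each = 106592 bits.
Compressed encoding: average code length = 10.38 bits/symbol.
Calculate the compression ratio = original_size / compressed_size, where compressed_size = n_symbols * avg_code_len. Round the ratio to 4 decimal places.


original_size = n_symbols * orig_bits = 6662 * 16 = 106592 bits
compressed_size = n_symbols * avg_code_len = 6662 * 10.38 = 69151.56 bits
ratio = original_size / compressed_size = 106592 / 69151.56 = 1.5414

Compression ratio = 1.5414


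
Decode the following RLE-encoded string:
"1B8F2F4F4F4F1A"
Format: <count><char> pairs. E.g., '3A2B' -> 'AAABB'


Expanding each <count><char> pair:
  1B -> 'B'
  8F -> 'FFFFFFFF'
  2F -> 'FF'
  4F -> 'FFFF'
  4F -> 'FFFF'
  4F -> 'FFFF'
  1A -> 'A'

Decoded = BFFFFFFFFFFFFFFFFFFFFFFA


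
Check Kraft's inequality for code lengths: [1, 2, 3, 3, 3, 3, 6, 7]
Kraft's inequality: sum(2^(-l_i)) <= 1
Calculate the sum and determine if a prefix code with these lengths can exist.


Sum = 2^(-1) + 2^(-2) + 2^(-3) + 2^(-3) + 2^(-3) + 2^(-3) + 2^(-6) + 2^(-7)
    = 0.5 + 0.25 + 0.125 + 0.125 + 0.125 + 0.125 + 0.015625 + 0.0078125
    = 163/128 = 1.2734375
Since 1.2734375 > 1, Kraft's inequality is NOT satisfied.
A prefix code with these lengths CANNOT exist.

Kraft sum = 1.2734375. Not satisfied.


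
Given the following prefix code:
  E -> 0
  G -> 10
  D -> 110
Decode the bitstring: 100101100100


Decoding step by step:
Bits 10 -> G
Bits 0 -> E
Bits 10 -> G
Bits 110 -> D
Bits 0 -> E
Bits 10 -> G
Bits 0 -> E


Decoded message: GEGDEGE


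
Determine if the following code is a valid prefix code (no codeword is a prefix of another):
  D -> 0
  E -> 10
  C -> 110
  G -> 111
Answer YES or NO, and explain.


Checking each pair (does one codeword prefix another?):
  D='0' vs E='10': no prefix
  D='0' vs C='110': no prefix
  D='0' vs G='111': no prefix
  E='10' vs D='0': no prefix
  E='10' vs C='110': no prefix
  E='10' vs G='111': no prefix
  C='110' vs D='0': no prefix
  C='110' vs E='10': no prefix
  C='110' vs G='111': no prefix
  G='111' vs D='0': no prefix
  G='111' vs E='10': no prefix
  G='111' vs C='110': no prefix
No violation found over all pairs.

YES -- this is a valid prefix code. No codeword is a prefix of any other codeword.


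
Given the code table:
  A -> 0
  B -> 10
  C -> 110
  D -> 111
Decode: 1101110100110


Decoding:
110 -> C
111 -> D
0 -> A
10 -> B
0 -> A
110 -> C


Result: CDABAC


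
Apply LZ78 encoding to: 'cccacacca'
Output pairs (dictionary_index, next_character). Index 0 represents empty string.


LZ78 encoding steps:
Dictionary: {0: ''}
Step 1: w='' (idx 0), next='c' -> output (0, 'c'), add 'c' as idx 1
Step 2: w='c' (idx 1), next='c' -> output (1, 'c'), add 'cc' as idx 2
Step 3: w='' (idx 0), next='a' -> output (0, 'a'), add 'a' as idx 3
Step 4: w='c' (idx 1), next='a' -> output (1, 'a'), add 'ca' as idx 4
Step 5: w='cc' (idx 2), next='a' -> output (2, 'a'), add 'cca' as idx 5


Encoded: [(0, 'c'), (1, 'c'), (0, 'a'), (1, 'a'), (2, 'a')]


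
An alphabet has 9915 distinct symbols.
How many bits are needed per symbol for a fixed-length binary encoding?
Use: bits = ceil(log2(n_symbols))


log2(9915) = 13.2754
Bracket: 2^13 = 8192 < 9915 <= 2^14 = 16384
So ceil(log2(9915)) = 14

bits = ceil(log2(9915)) = ceil(13.2754) = 14 bits


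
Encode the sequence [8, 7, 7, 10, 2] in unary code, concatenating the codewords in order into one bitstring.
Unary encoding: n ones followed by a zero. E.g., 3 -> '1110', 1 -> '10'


Encode each number as n ones followed by a terminating 0:
  8 -> 111111110 (9 bits)
  7 -> 11111110 (8 bits)
  7 -> 11111110 (8 bits)
  10 -> 11111111110 (11 bits)
  2 -> 110 (3 bits)
Total length = 9 + 8 + 8 + 11 + 3 = 39 bits.

Unary([8, 7, 7, 10, 2]) = 111111110111111101111111011111111110110 (39 bits)


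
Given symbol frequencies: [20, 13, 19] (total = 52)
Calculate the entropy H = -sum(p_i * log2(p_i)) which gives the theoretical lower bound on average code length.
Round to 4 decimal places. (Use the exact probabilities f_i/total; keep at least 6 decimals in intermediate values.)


Per-symbol terms -p_i * log2(p_i) with p_i = f_i/52:
  p = 20/52 = 0.384615: log2(p) = -1.378512, -p*log2(p) = 0.530197
  p = 13/52 = 0.250000: log2(p) = -2.000000, -p*log2(p) = 0.500000
  p = 19/52 = 0.365385: log2(p) = -1.452512, -p*log2(p) = 0.530726
H = 0.530197 + 0.500000 + 0.530726 = 1.560923

H = 1.5609 bits/symbol


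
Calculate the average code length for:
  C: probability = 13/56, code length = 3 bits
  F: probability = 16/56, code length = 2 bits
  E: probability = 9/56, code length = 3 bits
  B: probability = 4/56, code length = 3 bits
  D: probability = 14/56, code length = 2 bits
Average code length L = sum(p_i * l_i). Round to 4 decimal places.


Weighted contributions p_i * l_i:
  C: (13/56) * 3 = 39/56
  F: (16/56) * 2 = 32/56
  E: (9/56) * 3 = 27/56
  B: (4/56) * 3 = 12/56
  D: (14/56) * 2 = 28/56
Sum = (39 + 32 + 27 + 12 + 28)/56 = 138/56

L = 138/56 = 2.4643 bits/symbol


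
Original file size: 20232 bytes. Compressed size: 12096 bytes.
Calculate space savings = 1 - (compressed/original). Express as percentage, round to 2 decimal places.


ratio = compressed/original = 12096/20232 = 0.597865
savings = 1 - ratio = 1 - 0.597865 = 0.402135
as a percentage: 0.402135 * 100 = 40.21%

Space savings = 1 - 12096/20232 = 40.21%


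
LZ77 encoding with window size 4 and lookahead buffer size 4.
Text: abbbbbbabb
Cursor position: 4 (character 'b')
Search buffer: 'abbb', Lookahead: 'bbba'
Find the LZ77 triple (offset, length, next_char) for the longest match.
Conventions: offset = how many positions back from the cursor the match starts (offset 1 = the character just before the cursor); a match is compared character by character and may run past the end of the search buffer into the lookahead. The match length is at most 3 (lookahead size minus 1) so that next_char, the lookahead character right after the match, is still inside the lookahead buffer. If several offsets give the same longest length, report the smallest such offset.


Try each offset into the search buffer:
  offset=1 (pos 3, char 'b'): match length 3
  offset=2 (pos 2, char 'b'): match length 3
  offset=3 (pos 1, char 'b'): match length 3
  offset=4 (pos 0, char 'a'): match length 0
Longest match has length 3, found at offsets 1, 2, 3; take the smallest, offset 1.
next_char = character at position 4 + 3 = 7 -> 'a'

Best match: offset=1, length=3 (matching 'bbb' starting at position 3)
LZ77 triple: (1, 3, 'a')


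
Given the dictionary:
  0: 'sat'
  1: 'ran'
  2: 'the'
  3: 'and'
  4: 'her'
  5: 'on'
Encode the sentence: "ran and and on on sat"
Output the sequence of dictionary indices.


Look up each word in the dictionary:
  'ran' -> 1
  'and' -> 3
  'and' -> 3
  'on' -> 5
  'on' -> 5
  'sat' -> 0

Encoded: [1, 3, 3, 5, 5, 0]


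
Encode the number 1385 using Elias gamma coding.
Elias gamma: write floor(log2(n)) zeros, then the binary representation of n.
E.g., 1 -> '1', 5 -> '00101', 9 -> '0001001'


num_bits = floor(log2(1385)) + 1 = 11
leading_zeros = num_bits - 1 = 10
binary(1385) = 10101101001

Elias gamma(1385) = '0000000000' + '10101101001' = 000000000010101101001 (21 bits)


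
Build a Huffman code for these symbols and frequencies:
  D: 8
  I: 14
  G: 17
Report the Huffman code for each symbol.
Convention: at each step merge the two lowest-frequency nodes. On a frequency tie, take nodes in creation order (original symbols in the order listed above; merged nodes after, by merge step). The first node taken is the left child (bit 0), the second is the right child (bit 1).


Huffman tree construction:
Step 1: Merge D(8) + I(14) = 22
Step 2: Merge G(17) + (D+I)(22) = 39
Read each symbol's code off the tree from the root (left child = 0, right child = 1).

Codes:
  D: 10 (length 2)
  I: 11 (length 2)
  G: 0 (length 1)
Average code length: 61/39 = 1.5641 bits/symbol


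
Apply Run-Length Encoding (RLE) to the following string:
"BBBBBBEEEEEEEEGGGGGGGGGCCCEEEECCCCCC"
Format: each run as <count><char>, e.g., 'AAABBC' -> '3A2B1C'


Scanning runs left to right:
  i=0: run of 'B' x 6 -> '6B'
  i=6: run of 'E' x 8 -> '8E'
  i=14: run of 'G' x 9 -> '9G'
  i=23: run of 'C' x 3 -> '3C'
  i=26: run of 'E' x 4 -> '4E'
  i=30: run of 'C' x 6 -> '6C'

RLE = 6B8E9G3C4E6C


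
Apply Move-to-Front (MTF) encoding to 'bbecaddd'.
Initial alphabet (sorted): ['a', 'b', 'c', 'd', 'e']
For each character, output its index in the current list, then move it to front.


MTF encoding:
'b': index 1 in ['a', 'b', 'c', 'd', 'e'] -> ['b', 'a', 'c', 'd', 'e']
'b': index 0 in ['b', 'a', 'c', 'd', 'e'] -> ['b', 'a', 'c', 'd', 'e']
'e': index 4 in ['b', 'a', 'c', 'd', 'e'] -> ['e', 'b', 'a', 'c', 'd']
'c': index 3 in ['e', 'b', 'a', 'c', 'd'] -> ['c', 'e', 'b', 'a', 'd']
'a': index 3 in ['c', 'e', 'b', 'a', 'd'] -> ['a', 'c', 'e', 'b', 'd']
'd': index 4 in ['a', 'c', 'e', 'b', 'd'] -> ['d', 'a', 'c', 'e', 'b']
'd': index 0 in ['d', 'a', 'c', 'e', 'b'] -> ['d', 'a', 'c', 'e', 'b']
'd': index 0 in ['d', 'a', 'c', 'e', 'b'] -> ['d', 'a', 'c', 'e', 'b']


Output: [1, 0, 4, 3, 3, 4, 0, 0]


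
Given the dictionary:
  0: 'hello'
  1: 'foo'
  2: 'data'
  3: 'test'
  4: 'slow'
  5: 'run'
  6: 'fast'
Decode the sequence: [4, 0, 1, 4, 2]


Look up each index in the dictionary:
  4 -> 'slow'
  0 -> 'hello'
  1 -> 'foo'
  4 -> 'slow'
  2 -> 'data'

Decoded: "slow hello foo slow data"


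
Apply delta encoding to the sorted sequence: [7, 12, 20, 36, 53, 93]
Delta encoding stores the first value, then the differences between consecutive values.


First value: 7
Deltas:
  12 - 7 = 5
  20 - 12 = 8
  36 - 20 = 16
  53 - 36 = 17
  93 - 53 = 40


Delta encoded: [7, 5, 8, 16, 17, 40]


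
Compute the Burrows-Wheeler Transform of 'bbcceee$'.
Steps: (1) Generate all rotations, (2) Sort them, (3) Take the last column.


Rotations (sorted):
  0: $bbcceee -> last char: e
  1: bbcceee$ -> last char: $
  2: bcceee$b -> last char: b
  3: cceee$bb -> last char: b
  4: ceee$bbc -> last char: c
  5: e$bbccee -> last char: e
  6: ee$bbcce -> last char: e
  7: eee$bbcc -> last char: c


BWT = e$bbceec


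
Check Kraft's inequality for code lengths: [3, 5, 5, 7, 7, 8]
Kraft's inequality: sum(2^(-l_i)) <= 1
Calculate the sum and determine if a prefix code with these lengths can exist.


Sum = 2^(-3) + 2^(-5) + 2^(-5) + 2^(-7) + 2^(-7) + 2^(-8)
    = 0.125 + 0.03125 + 0.03125 + 0.0078125 + 0.0078125 + 0.00390625
    = 53/256 = 0.20703125
Since 0.20703125 <= 1, Kraft's inequality IS satisfied.
A prefix code with these lengths CAN exist.

Kraft sum = 0.20703125. Satisfied.


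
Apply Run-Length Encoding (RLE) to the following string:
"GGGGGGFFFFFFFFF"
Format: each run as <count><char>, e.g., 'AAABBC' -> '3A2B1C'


Scanning runs left to right:
  i=0: run of 'G' x 6 -> '6G'
  i=6: run of 'F' x 9 -> '9F'

RLE = 6G9F


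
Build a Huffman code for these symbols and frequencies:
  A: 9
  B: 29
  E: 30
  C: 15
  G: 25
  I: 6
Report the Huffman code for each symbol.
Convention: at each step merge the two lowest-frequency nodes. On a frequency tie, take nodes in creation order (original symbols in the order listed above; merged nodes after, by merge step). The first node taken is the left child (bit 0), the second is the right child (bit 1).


Huffman tree construction:
Step 1: Merge I(6) + A(9) = 15
Step 2: Merge C(15) + (I+A)(15) = 30
Step 3: Merge G(25) + B(29) = 54
Step 4: Merge E(30) + (C+(I+A))(30) = 60
Step 5: Merge (G+B)(54) + (E+(C+(I+A)))(60) = 114
Read each symbol's code off the tree from the root (left child = 0, right child = 1).

Codes:
  A: 1111 (length 4)
  B: 01 (length 2)
  E: 10 (length 2)
  C: 110 (length 3)
  G: 00 (length 2)
  I: 1110 (length 4)
Average code length: 273/114 = 2.3947 bits/symbol


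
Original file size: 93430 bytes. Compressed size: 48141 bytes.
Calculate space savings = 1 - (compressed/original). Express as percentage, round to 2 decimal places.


ratio = compressed/original = 48141/93430 = 0.515263
savings = 1 - ratio = 1 - 0.515263 = 0.484737
as a percentage: 0.484737 * 100 = 48.47%

Space savings = 1 - 48141/93430 = 48.47%


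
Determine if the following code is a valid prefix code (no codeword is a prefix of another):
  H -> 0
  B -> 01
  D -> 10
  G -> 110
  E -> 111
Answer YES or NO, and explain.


Checking each pair (does one codeword prefix another?):
  H='0' vs B='01': prefix -- VIOLATION

NO -- this is NOT a valid prefix code. H (0) is a prefix of B (01).


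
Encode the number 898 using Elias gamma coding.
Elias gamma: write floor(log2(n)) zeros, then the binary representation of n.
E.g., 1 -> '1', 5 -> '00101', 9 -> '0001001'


num_bits = floor(log2(898)) + 1 = 10
leading_zeros = num_bits - 1 = 9
binary(898) = 1110000010

Elias gamma(898) = '000000000' + '1110000010' = 0000000001110000010 (19 bits)


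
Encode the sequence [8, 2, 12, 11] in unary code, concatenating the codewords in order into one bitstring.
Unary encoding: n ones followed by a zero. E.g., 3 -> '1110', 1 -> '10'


Encode each number as n ones followed by a terminating 0:
  8 -> 111111110 (9 bits)
  2 -> 110 (3 bits)
  12 -> 1111111111110 (13 bits)
  11 -> 111111111110 (12 bits)
Total length = 9 + 3 + 13 + 12 = 37 bits.

Unary([8, 2, 12, 11]) = 1111111101101111111111110111111111110 (37 bits)


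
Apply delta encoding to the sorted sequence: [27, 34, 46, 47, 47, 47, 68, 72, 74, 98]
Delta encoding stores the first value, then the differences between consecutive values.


First value: 27
Deltas:
  34 - 27 = 7
  46 - 34 = 12
  47 - 46 = 1
  47 - 47 = 0
  47 - 47 = 0
  68 - 47 = 21
  72 - 68 = 4
  74 - 72 = 2
  98 - 74 = 24


Delta encoded: [27, 7, 12, 1, 0, 0, 21, 4, 2, 24]


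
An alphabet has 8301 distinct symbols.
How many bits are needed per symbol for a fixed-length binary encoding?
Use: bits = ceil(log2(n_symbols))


log2(8301) = 13.0191
Bracket: 2^13 = 8192 < 8301 <= 2^14 = 16384
So ceil(log2(8301)) = 14

bits = ceil(log2(8301)) = ceil(13.0191) = 14 bits


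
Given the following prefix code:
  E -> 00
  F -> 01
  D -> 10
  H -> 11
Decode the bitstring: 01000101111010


Decoding step by step:
Bits 01 -> F
Bits 00 -> E
Bits 01 -> F
Bits 01 -> F
Bits 11 -> H
Bits 10 -> D
Bits 10 -> D


Decoded message: FEFFHDD


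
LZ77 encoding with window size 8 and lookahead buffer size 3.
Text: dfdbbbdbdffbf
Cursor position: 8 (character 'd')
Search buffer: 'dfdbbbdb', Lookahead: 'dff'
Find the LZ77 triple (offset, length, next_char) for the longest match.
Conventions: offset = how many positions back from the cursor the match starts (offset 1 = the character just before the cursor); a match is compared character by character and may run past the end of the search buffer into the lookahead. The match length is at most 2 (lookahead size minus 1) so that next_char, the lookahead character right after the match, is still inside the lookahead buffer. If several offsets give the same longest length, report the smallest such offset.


Try each offset into the search buffer:
  offset=1 (pos 7, char 'b'): match length 0
  offset=2 (pos 6, char 'd'): match length 1
  offset=3 (pos 5, char 'b'): match length 0
  offset=4 (pos 4, char 'b'): match length 0
  offset=5 (pos 3, char 'b'): match length 0
  offset=6 (pos 2, char 'd'): match length 1
  offset=7 (pos 1, char 'f'): match length 0
  offset=8 (pos 0, char 'd'): match length 2
Longest match has length 2 at offset 8.
next_char = character at position 8 + 2 = 10 -> 'f'

Best match: offset=8, length=2 (matching 'df' starting at position 0)
LZ77 triple: (8, 2, 'f')


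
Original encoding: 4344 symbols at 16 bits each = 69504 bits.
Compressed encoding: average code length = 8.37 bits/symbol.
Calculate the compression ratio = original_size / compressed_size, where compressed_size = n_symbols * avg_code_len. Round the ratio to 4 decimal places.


original_size = n_symbols * orig_bits = 4344 * 16 = 69504 bits
compressed_size = n_symbols * avg_code_len = 4344 * 8.37 = 36359.28 bits
ratio = original_size / compressed_size = 69504 / 36359.28 = 1.9116

Compression ratio = 1.9116


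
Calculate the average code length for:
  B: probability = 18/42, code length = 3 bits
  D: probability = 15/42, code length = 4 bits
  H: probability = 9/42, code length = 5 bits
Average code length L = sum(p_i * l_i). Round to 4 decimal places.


Weighted contributions p_i * l_i:
  B: (18/42) * 3 = 54/42
  D: (15/42) * 4 = 60/42
  H: (9/42) * 5 = 45/42
Sum = (54 + 60 + 45)/42 = 159/42

L = 159/42 = 3.7857 bits/symbol


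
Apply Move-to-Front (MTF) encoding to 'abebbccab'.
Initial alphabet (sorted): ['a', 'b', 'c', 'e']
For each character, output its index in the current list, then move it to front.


MTF encoding:
'a': index 0 in ['a', 'b', 'c', 'e'] -> ['a', 'b', 'c', 'e']
'b': index 1 in ['a', 'b', 'c', 'e'] -> ['b', 'a', 'c', 'e']
'e': index 3 in ['b', 'a', 'c', 'e'] -> ['e', 'b', 'a', 'c']
'b': index 1 in ['e', 'b', 'a', 'c'] -> ['b', 'e', 'a', 'c']
'b': index 0 in ['b', 'e', 'a', 'c'] -> ['b', 'e', 'a', 'c']
'c': index 3 in ['b', 'e', 'a', 'c'] -> ['c', 'b', 'e', 'a']
'c': index 0 in ['c', 'b', 'e', 'a'] -> ['c', 'b', 'e', 'a']
'a': index 3 in ['c', 'b', 'e', 'a'] -> ['a', 'c', 'b', 'e']
'b': index 2 in ['a', 'c', 'b', 'e'] -> ['b', 'a', 'c', 'e']


Output: [0, 1, 3, 1, 0, 3, 0, 3, 2]


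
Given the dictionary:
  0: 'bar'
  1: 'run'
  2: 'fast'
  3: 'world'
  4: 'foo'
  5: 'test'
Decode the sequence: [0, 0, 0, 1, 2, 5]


Look up each index in the dictionary:
  0 -> 'bar'
  0 -> 'bar'
  0 -> 'bar'
  1 -> 'run'
  2 -> 'fast'
  5 -> 'test'

Decoded: "bar bar bar run fast test"


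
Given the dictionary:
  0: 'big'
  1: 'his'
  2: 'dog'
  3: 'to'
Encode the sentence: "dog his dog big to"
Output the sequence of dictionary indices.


Look up each word in the dictionary:
  'dog' -> 2
  'his' -> 1
  'dog' -> 2
  'big' -> 0
  'to' -> 3

Encoded: [2, 1, 2, 0, 3]


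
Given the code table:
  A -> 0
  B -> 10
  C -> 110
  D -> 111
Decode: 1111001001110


Decoding:
111 -> D
10 -> B
0 -> A
10 -> B
0 -> A
111 -> D
0 -> A


Result: DBABADA


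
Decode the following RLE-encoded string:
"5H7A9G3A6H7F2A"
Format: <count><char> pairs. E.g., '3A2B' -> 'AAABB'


Expanding each <count><char> pair:
  5H -> 'HHHHH'
  7A -> 'AAAAAAA'
  9G -> 'GGGGGGGGG'
  3A -> 'AAA'
  6H -> 'HHHHHH'
  7F -> 'FFFFFFF'
  2A -> 'AA'

Decoded = HHHHHAAAAAAAGGGGGGGGGAAAHHHHHHFFFFFFFAA


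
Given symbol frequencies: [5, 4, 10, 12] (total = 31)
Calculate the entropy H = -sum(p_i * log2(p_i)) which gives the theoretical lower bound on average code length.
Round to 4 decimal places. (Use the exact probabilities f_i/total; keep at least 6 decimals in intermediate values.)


Per-symbol terms -p_i * log2(p_i) with p_i = f_i/31:
  p = 5/31 = 0.161290: log2(p) = -2.632268, -p*log2(p) = 0.424559
  p = 4/31 = 0.129032: log2(p) = -2.954196, -p*log2(p) = 0.381187
  p = 10/31 = 0.322581: log2(p) = -1.632268, -p*log2(p) = 0.526538
  p = 12/31 = 0.387097: log2(p) = -1.369234, -p*log2(p) = 0.530026
H = 0.424559 + 0.381187 + 0.526538 + 0.530026 = 1.862310

H = 1.8623 bits/symbol


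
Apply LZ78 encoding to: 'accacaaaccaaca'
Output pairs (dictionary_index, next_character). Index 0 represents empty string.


LZ78 encoding steps:
Dictionary: {0: ''}
Step 1: w='' (idx 0), next='a' -> output (0, 'a'), add 'a' as idx 1
Step 2: w='' (idx 0), next='c' -> output (0, 'c'), add 'c' as idx 2
Step 3: w='c' (idx 2), next='a' -> output (2, 'a'), add 'ca' as idx 3
Step 4: w='ca' (idx 3), next='a' -> output (3, 'a'), add 'caa' as idx 4
Step 5: w='a' (idx 1), next='c' -> output (1, 'c'), add 'ac' as idx 5
Step 6: w='caa' (idx 4), next='c' -> output (4, 'c'), add 'caac' as idx 6
Step 7: w='a' (idx 1), end of input -> output (1, '')


Encoded: [(0, 'a'), (0, 'c'), (2, 'a'), (3, 'a'), (1, 'c'), (4, 'c'), (1, '')]


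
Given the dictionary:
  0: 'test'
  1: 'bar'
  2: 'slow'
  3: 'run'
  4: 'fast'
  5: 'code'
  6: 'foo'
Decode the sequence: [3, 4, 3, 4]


Look up each index in the dictionary:
  3 -> 'run'
  4 -> 'fast'
  3 -> 'run'
  4 -> 'fast'

Decoded: "run fast run fast"


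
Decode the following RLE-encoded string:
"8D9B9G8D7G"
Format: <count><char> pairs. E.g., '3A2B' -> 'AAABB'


Expanding each <count><char> pair:
  8D -> 'DDDDDDDD'
  9B -> 'BBBBBBBBB'
  9G -> 'GGGGGGGGG'
  8D -> 'DDDDDDDD'
  7G -> 'GGGGGGG'

Decoded = DDDDDDDDBBBBBBBBBGGGGGGGGGDDDDDDDDGGGGGGG
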